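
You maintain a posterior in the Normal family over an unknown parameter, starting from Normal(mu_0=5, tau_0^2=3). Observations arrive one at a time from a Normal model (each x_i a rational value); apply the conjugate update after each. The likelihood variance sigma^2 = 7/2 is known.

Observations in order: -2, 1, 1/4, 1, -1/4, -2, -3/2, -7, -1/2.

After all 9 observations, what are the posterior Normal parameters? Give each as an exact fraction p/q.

mu_0=-31/61, tau_0^2=21/61

obs 1: x=-2 → posterior Normal(23/13, 21/13)
obs 2: x=1 → posterior Normal(29/19, 21/19)
obs 3: x=1/4 → posterior Normal(61/50, 21/25)
obs 4: x=1 → posterior Normal(73/62, 21/31)
obs 5: x=-1/4 → posterior Normal(35/37, 21/37)
obs 6: x=-2 → posterior Normal(23/43, 21/43)
obs 7: x=-3/2 → posterior Normal(2/7, 3/7)
obs 8: x=-7 → posterior Normal(-28/55, 21/55)
obs 9: x=-1/2 → posterior Normal(-31/61, 21/61)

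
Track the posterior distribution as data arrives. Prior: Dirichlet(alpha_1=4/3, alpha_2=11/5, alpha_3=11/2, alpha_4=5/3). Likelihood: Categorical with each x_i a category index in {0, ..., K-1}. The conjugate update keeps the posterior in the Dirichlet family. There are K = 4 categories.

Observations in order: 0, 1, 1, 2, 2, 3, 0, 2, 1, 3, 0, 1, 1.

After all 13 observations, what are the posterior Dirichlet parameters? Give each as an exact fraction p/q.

alpha_1=13/3, alpha_2=36/5, alpha_3=17/2, alpha_4=11/3

obs 1: x=0 → posterior Dirichlet(7/3, 11/5, 11/2, 5/3)
obs 2: x=1 → posterior Dirichlet(7/3, 16/5, 11/2, 5/3)
obs 3: x=1 → posterior Dirichlet(7/3, 21/5, 11/2, 5/3)
obs 4: x=2 → posterior Dirichlet(7/3, 21/5, 13/2, 5/3)
obs 5: x=2 → posterior Dirichlet(7/3, 21/5, 15/2, 5/3)
obs 6: x=3 → posterior Dirichlet(7/3, 21/5, 15/2, 8/3)
obs 7: x=0 → posterior Dirichlet(10/3, 21/5, 15/2, 8/3)
obs 8: x=2 → posterior Dirichlet(10/3, 21/5, 17/2, 8/3)
obs 9: x=1 → posterior Dirichlet(10/3, 26/5, 17/2, 8/3)
obs 10: x=3 → posterior Dirichlet(10/3, 26/5, 17/2, 11/3)
obs 11: x=0 → posterior Dirichlet(13/3, 26/5, 17/2, 11/3)
obs 12: x=1 → posterior Dirichlet(13/3, 31/5, 17/2, 11/3)
obs 13: x=1 → posterior Dirichlet(13/3, 36/5, 17/2, 11/3)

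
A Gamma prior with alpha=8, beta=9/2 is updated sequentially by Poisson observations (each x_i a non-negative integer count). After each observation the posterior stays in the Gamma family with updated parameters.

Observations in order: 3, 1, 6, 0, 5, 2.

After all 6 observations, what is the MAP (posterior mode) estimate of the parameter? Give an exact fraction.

16/7

obs 1: x=3 → posterior Gamma(11, 11/2)
obs 2: x=1 → posterior Gamma(12, 13/2)
obs 3: x=6 → posterior Gamma(18, 15/2)
obs 4: x=0 → posterior Gamma(18, 17/2)
obs 5: x=5 → posterior Gamma(23, 19/2)
obs 6: x=2 → posterior Gamma(25, 21/2)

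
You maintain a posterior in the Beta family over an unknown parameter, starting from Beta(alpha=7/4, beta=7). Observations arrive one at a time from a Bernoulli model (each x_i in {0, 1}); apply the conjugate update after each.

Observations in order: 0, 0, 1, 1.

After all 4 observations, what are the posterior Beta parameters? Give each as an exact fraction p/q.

alpha=15/4, beta=9

obs 1: x=0 → posterior Beta(7/4, 8)
obs 2: x=0 → posterior Beta(7/4, 9)
obs 3: x=1 → posterior Beta(11/4, 9)
obs 4: x=1 → posterior Beta(15/4, 9)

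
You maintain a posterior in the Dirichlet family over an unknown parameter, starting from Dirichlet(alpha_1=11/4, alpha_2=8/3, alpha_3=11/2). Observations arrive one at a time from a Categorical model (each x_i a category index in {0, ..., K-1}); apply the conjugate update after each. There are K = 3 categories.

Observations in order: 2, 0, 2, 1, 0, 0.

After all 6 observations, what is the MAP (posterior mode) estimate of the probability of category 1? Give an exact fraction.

obs 1: x=2 → posterior Dirichlet(11/4, 8/3, 13/2)
obs 2: x=0 → posterior Dirichlet(15/4, 8/3, 13/2)
obs 3: x=2 → posterior Dirichlet(15/4, 8/3, 15/2)
obs 4: x=1 → posterior Dirichlet(15/4, 11/3, 15/2)
obs 5: x=0 → posterior Dirichlet(19/4, 11/3, 15/2)
obs 6: x=0 → posterior Dirichlet(23/4, 11/3, 15/2)

32/167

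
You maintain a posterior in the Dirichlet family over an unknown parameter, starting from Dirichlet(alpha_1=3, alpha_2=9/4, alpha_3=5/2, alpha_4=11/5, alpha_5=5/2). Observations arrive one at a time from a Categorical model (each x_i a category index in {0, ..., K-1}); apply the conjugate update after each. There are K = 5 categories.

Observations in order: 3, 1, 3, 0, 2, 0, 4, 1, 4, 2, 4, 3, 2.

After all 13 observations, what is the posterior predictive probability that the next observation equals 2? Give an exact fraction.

110/509

obs 1: x=3 → posterior Dirichlet(3, 9/4, 5/2, 16/5, 5/2)
obs 2: x=1 → posterior Dirichlet(3, 13/4, 5/2, 16/5, 5/2)
obs 3: x=3 → posterior Dirichlet(3, 13/4, 5/2, 21/5, 5/2)
obs 4: x=0 → posterior Dirichlet(4, 13/4, 5/2, 21/5, 5/2)
obs 5: x=2 → posterior Dirichlet(4, 13/4, 7/2, 21/5, 5/2)
obs 6: x=0 → posterior Dirichlet(5, 13/4, 7/2, 21/5, 5/2)
obs 7: x=4 → posterior Dirichlet(5, 13/4, 7/2, 21/5, 7/2)
obs 8: x=1 → posterior Dirichlet(5, 17/4, 7/2, 21/5, 7/2)
obs 9: x=4 → posterior Dirichlet(5, 17/4, 7/2, 21/5, 9/2)
obs 10: x=2 → posterior Dirichlet(5, 17/4, 9/2, 21/5, 9/2)
obs 11: x=4 → posterior Dirichlet(5, 17/4, 9/2, 21/5, 11/2)
obs 12: x=3 → posterior Dirichlet(5, 17/4, 9/2, 26/5, 11/2)
obs 13: x=2 → posterior Dirichlet(5, 17/4, 11/2, 26/5, 11/2)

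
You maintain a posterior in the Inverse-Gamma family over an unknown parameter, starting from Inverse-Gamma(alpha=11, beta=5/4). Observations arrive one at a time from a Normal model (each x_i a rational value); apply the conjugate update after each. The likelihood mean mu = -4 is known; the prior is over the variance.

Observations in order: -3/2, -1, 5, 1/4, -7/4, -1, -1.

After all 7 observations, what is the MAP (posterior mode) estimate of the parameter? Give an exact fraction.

1119/248

obs 1: x=-3/2 → posterior Inverse-Gamma(23/2, 35/8)
obs 2: x=-1 → posterior Inverse-Gamma(12, 71/8)
obs 3: x=5 → posterior Inverse-Gamma(25/2, 395/8)
obs 4: x=1/4 → posterior Inverse-Gamma(13, 1869/32)
obs 5: x=-7/4 → posterior Inverse-Gamma(27/2, 975/16)
obs 6: x=-1 → posterior Inverse-Gamma(14, 1047/16)
obs 7: x=-1 → posterior Inverse-Gamma(29/2, 1119/16)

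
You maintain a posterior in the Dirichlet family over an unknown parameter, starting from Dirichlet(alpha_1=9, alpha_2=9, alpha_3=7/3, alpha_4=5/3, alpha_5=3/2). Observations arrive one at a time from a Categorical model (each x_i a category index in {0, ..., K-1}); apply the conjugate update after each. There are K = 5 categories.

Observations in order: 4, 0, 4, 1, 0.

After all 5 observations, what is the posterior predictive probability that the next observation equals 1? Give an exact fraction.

20/57

obs 1: x=4 → posterior Dirichlet(9, 9, 7/3, 5/3, 5/2)
obs 2: x=0 → posterior Dirichlet(10, 9, 7/3, 5/3, 5/2)
obs 3: x=4 → posterior Dirichlet(10, 9, 7/3, 5/3, 7/2)
obs 4: x=1 → posterior Dirichlet(10, 10, 7/3, 5/3, 7/2)
obs 5: x=0 → posterior Dirichlet(11, 10, 7/3, 5/3, 7/2)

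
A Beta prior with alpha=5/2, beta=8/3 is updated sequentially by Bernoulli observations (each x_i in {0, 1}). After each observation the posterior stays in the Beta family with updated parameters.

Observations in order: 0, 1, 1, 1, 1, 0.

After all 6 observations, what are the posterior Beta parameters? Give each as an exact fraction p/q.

obs 1: x=0 → posterior Beta(5/2, 11/3)
obs 2: x=1 → posterior Beta(7/2, 11/3)
obs 3: x=1 → posterior Beta(9/2, 11/3)
obs 4: x=1 → posterior Beta(11/2, 11/3)
obs 5: x=1 → posterior Beta(13/2, 11/3)
obs 6: x=0 → posterior Beta(13/2, 14/3)

alpha=13/2, beta=14/3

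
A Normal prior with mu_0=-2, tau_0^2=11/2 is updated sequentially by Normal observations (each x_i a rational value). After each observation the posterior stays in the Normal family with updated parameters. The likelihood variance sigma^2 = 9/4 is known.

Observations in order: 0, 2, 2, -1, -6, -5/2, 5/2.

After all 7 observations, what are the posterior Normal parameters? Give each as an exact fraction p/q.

obs 1: x=0 → posterior Normal(-18/31, 99/62)
obs 2: x=2 → posterior Normal(26/53, 99/106)
obs 3: x=2 → posterior Normal(14/15, 33/50)
obs 4: x=-1 → posterior Normal(48/97, 99/194)
obs 5: x=-6 → posterior Normal(-12/17, 99/238)
obs 6: x=-5/2 → posterior Normal(-139/141, 33/94)
obs 7: x=5/2 → posterior Normal(-84/163, 99/326)

mu_0=-84/163, tau_0^2=99/326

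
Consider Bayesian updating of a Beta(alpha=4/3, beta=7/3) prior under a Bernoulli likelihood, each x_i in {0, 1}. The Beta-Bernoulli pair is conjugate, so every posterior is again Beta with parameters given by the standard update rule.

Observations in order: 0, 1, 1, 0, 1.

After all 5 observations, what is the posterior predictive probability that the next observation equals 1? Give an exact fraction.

1/2

obs 1: x=0 → posterior Beta(4/3, 10/3)
obs 2: x=1 → posterior Beta(7/3, 10/3)
obs 3: x=1 → posterior Beta(10/3, 10/3)
obs 4: x=0 → posterior Beta(10/3, 13/3)
obs 5: x=1 → posterior Beta(13/3, 13/3)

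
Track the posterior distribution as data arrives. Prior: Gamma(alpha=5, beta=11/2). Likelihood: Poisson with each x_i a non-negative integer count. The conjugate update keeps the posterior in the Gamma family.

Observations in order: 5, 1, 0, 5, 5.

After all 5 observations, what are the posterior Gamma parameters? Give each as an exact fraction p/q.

alpha=21, beta=21/2

obs 1: x=5 → posterior Gamma(10, 13/2)
obs 2: x=1 → posterior Gamma(11, 15/2)
obs 3: x=0 → posterior Gamma(11, 17/2)
obs 4: x=5 → posterior Gamma(16, 19/2)
obs 5: x=5 → posterior Gamma(21, 21/2)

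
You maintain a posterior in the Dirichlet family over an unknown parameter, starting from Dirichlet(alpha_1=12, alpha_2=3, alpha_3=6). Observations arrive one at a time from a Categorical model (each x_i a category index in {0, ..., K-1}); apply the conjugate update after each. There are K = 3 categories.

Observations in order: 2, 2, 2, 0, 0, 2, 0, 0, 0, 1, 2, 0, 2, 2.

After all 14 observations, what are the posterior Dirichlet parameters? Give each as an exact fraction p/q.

obs 1: x=2 → posterior Dirichlet(12, 3, 7)
obs 2: x=2 → posterior Dirichlet(12, 3, 8)
obs 3: x=2 → posterior Dirichlet(12, 3, 9)
obs 4: x=0 → posterior Dirichlet(13, 3, 9)
obs 5: x=0 → posterior Dirichlet(14, 3, 9)
obs 6: x=2 → posterior Dirichlet(14, 3, 10)
obs 7: x=0 → posterior Dirichlet(15, 3, 10)
obs 8: x=0 → posterior Dirichlet(16, 3, 10)
obs 9: x=0 → posterior Dirichlet(17, 3, 10)
obs 10: x=1 → posterior Dirichlet(17, 4, 10)
obs 11: x=2 → posterior Dirichlet(17, 4, 11)
obs 12: x=0 → posterior Dirichlet(18, 4, 11)
obs 13: x=2 → posterior Dirichlet(18, 4, 12)
obs 14: x=2 → posterior Dirichlet(18, 4, 13)

alpha_1=18, alpha_2=4, alpha_3=13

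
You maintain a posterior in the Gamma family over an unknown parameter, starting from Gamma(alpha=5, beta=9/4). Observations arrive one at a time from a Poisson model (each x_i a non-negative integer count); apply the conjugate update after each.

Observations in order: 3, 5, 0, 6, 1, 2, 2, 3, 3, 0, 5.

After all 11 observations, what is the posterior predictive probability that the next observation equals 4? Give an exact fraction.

741592228117918567130892507855761917712335871808637958063981904640/5287428596672976715163780828050216834886802869826665262027771999249

obs 1: x=3 → posterior Gamma(8, 13/4)
obs 2: x=5 → posterior Gamma(13, 17/4)
obs 3: x=0 → posterior Gamma(13, 21/4)
obs 4: x=6 → posterior Gamma(19, 25/4)
obs 5: x=1 → posterior Gamma(20, 29/4)
obs 6: x=2 → posterior Gamma(22, 33/4)
obs 7: x=2 → posterior Gamma(24, 37/4)
obs 8: x=3 → posterior Gamma(27, 41/4)
obs 9: x=3 → posterior Gamma(30, 45/4)
obs 10: x=0 → posterior Gamma(30, 49/4)
obs 11: x=5 → posterior Gamma(35, 53/4)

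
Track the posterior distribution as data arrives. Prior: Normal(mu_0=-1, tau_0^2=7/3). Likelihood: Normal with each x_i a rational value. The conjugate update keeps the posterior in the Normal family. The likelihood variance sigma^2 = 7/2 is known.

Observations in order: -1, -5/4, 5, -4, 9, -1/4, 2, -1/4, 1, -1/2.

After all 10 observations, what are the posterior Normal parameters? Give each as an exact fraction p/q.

mu_0=33/46, tau_0^2=7/23

obs 1: x=-1 → posterior Normal(-1, 7/5)
obs 2: x=-5/4 → posterior Normal(-15/14, 1)
obs 3: x=5 → posterior Normal(5/18, 7/9)
obs 4: x=-4 → posterior Normal(-1/2, 7/11)
obs 5: x=9 → posterior Normal(25/26, 7/13)
obs 6: x=-1/4 → posterior Normal(4/5, 7/15)
obs 7: x=2 → posterior Normal(16/17, 7/17)
obs 8: x=-1/4 → posterior Normal(31/38, 7/19)
obs 9: x=1 → posterior Normal(5/6, 1/3)
obs 10: x=-1/2 → posterior Normal(33/46, 7/23)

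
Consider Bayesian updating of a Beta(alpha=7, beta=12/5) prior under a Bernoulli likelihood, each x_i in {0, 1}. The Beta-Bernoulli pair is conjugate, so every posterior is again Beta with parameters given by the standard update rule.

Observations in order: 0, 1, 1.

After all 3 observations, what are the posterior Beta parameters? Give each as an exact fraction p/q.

alpha=9, beta=17/5

obs 1: x=0 → posterior Beta(7, 17/5)
obs 2: x=1 → posterior Beta(8, 17/5)
obs 3: x=1 → posterior Beta(9, 17/5)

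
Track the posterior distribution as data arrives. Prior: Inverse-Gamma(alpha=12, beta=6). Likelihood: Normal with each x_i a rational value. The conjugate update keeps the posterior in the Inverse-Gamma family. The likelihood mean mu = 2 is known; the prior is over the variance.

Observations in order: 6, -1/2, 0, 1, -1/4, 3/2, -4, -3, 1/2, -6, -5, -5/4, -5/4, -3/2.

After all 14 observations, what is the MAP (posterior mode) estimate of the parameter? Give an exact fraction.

obs 1: x=6 → posterior Inverse-Gamma(25/2, 14)
obs 2: x=-1/2 → posterior Inverse-Gamma(13, 137/8)
obs 3: x=0 → posterior Inverse-Gamma(27/2, 153/8)
obs 4: x=1 → posterior Inverse-Gamma(14, 157/8)
obs 5: x=-1/4 → posterior Inverse-Gamma(29/2, 709/32)
obs 6: x=3/2 → posterior Inverse-Gamma(15, 713/32)
obs 7: x=-4 → posterior Inverse-Gamma(31/2, 1289/32)
obs 8: x=-3 → posterior Inverse-Gamma(16, 1689/32)
obs 9: x=1/2 → posterior Inverse-Gamma(33/2, 1725/32)
obs 10: x=-6 → posterior Inverse-Gamma(17, 2749/32)
obs 11: x=-5 → posterior Inverse-Gamma(35/2, 3533/32)
obs 12: x=-5/4 → posterior Inverse-Gamma(18, 1851/16)
obs 13: x=-5/4 → posterior Inverse-Gamma(37/2, 3871/32)
obs 14: x=-3/2 → posterior Inverse-Gamma(19, 4067/32)

4067/640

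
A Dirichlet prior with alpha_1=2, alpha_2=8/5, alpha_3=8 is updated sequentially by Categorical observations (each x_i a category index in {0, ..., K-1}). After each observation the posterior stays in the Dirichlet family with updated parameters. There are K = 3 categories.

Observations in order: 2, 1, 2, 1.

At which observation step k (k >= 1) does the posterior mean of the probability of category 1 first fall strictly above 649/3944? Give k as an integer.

k = 2

obs 1: x=2 → posterior Dirichlet(2, 8/5, 9)
obs 2: x=1 → posterior Dirichlet(2, 13/5, 9)
obs 3: x=2 → posterior Dirichlet(2, 13/5, 10)
obs 4: x=1 → posterior Dirichlet(2, 18/5, 10)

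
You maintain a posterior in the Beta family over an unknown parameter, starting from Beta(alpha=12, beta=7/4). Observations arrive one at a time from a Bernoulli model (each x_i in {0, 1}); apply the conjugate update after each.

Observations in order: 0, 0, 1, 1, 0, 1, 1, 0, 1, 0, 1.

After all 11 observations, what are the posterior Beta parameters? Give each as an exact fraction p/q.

alpha=18, beta=27/4

obs 1: x=0 → posterior Beta(12, 11/4)
obs 2: x=0 → posterior Beta(12, 15/4)
obs 3: x=1 → posterior Beta(13, 15/4)
obs 4: x=1 → posterior Beta(14, 15/4)
obs 5: x=0 → posterior Beta(14, 19/4)
obs 6: x=1 → posterior Beta(15, 19/4)
obs 7: x=1 → posterior Beta(16, 19/4)
obs 8: x=0 → posterior Beta(16, 23/4)
obs 9: x=1 → posterior Beta(17, 23/4)
obs 10: x=0 → posterior Beta(17, 27/4)
obs 11: x=1 → posterior Beta(18, 27/4)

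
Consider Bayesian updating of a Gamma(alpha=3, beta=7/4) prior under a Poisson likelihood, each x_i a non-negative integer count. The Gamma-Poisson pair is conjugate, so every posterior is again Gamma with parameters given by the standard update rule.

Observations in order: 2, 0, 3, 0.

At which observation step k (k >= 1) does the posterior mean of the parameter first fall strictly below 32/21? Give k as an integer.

obs 1: x=2 → posterior Gamma(5, 11/4)
obs 2: x=0 → posterior Gamma(5, 15/4)
obs 3: x=3 → posterior Gamma(8, 19/4)
obs 4: x=0 → posterior Gamma(8, 23/4)

k = 2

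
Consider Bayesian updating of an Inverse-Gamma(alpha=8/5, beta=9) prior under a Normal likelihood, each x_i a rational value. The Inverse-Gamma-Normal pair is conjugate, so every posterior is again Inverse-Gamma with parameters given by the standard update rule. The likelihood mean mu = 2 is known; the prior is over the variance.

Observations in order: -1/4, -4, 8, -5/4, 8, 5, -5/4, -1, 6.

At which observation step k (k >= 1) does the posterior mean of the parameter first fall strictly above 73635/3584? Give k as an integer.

k = 3

obs 1: x=-1/4 → posterior Inverse-Gamma(21/10, 369/32)
obs 2: x=-4 → posterior Inverse-Gamma(13/5, 945/32)
obs 3: x=8 → posterior Inverse-Gamma(31/10, 1521/32)
obs 4: x=-5/4 → posterior Inverse-Gamma(18/5, 845/16)
obs 5: x=8 → posterior Inverse-Gamma(41/10, 1133/16)
obs 6: x=5 → posterior Inverse-Gamma(23/5, 1205/16)
obs 7: x=-5/4 → posterior Inverse-Gamma(51/10, 2579/32)
obs 8: x=-1 → posterior Inverse-Gamma(28/5, 2723/32)
obs 9: x=6 → posterior Inverse-Gamma(61/10, 2979/32)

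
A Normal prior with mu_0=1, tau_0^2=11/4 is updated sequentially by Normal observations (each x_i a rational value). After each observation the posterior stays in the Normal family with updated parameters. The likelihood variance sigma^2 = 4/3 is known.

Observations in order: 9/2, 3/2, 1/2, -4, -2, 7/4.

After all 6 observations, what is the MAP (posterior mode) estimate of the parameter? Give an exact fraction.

obs 1: x=9/2 → posterior Normal(47/14, 44/49)
obs 2: x=3/2 → posterior Normal(107/41, 22/41)
obs 3: x=1/2 → posterior Normal(461/230, 44/115)
obs 4: x=-4 → posterior Normal(197/296, 11/37)
obs 5: x=-2 → posterior Normal(65/362, 44/181)
obs 6: x=7/4 → posterior Normal(361/856, 22/107)

361/856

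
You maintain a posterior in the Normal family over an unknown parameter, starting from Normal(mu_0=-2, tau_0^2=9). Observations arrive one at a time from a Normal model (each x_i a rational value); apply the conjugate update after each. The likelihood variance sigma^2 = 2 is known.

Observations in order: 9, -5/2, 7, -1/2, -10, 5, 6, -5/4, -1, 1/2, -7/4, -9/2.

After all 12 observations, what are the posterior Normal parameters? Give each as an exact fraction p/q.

obs 1: x=9 → posterior Normal(7, 18/11)
obs 2: x=-5/2 → posterior Normal(109/40, 9/10)
obs 3: x=7 → posterior Normal(235/58, 18/29)
obs 4: x=-1/2 → posterior Normal(113/38, 9/19)
obs 5: x=-10 → posterior Normal(23/47, 18/47)
obs 6: x=5 → posterior Normal(17/14, 9/28)
obs 7: x=6 → posterior Normal(122/65, 18/65)
obs 8: x=-5/4 → posterior Normal(443/296, 9/37)
obs 9: x=-1 → posterior Normal(407/332, 18/83)
obs 10: x=1/2 → posterior Normal(425/368, 9/46)
obs 11: x=-7/4 → posterior Normal(181/202, 18/101)
obs 12: x=-9/2 → posterior Normal(5/11, 9/55)

mu_0=5/11, tau_0^2=9/55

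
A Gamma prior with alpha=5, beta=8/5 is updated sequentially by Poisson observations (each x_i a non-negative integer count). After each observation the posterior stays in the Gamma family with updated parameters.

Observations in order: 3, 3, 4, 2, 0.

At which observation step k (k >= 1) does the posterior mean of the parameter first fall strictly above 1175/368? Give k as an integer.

obs 1: x=3 → posterior Gamma(8, 13/5)
obs 2: x=3 → posterior Gamma(11, 18/5)
obs 3: x=4 → posterior Gamma(15, 23/5)
obs 4: x=2 → posterior Gamma(17, 28/5)
obs 5: x=0 → posterior Gamma(17, 33/5)

k = 3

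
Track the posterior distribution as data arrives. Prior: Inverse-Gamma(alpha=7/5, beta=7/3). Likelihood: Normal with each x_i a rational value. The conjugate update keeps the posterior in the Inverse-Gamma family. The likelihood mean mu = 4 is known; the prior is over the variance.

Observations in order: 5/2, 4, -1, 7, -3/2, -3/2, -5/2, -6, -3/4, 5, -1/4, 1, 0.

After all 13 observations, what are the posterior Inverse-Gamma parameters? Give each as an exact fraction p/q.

alpha=79/10, beta=7447/48

obs 1: x=5/2 → posterior Inverse-Gamma(19/10, 83/24)
obs 2: x=4 → posterior Inverse-Gamma(12/5, 83/24)
obs 3: x=-1 → posterior Inverse-Gamma(29/10, 383/24)
obs 4: x=7 → posterior Inverse-Gamma(17/5, 491/24)
obs 5: x=-3/2 → posterior Inverse-Gamma(39/10, 427/12)
obs 6: x=-3/2 → posterior Inverse-Gamma(22/5, 1217/24)
obs 7: x=-5/2 → posterior Inverse-Gamma(49/10, 431/6)
obs 8: x=-6 → posterior Inverse-Gamma(27/5, 731/6)
obs 9: x=-3/4 → posterior Inverse-Gamma(59/10, 12779/96)
obs 10: x=5 → posterior Inverse-Gamma(32/5, 12827/96)
obs 11: x=-1/4 → posterior Inverse-Gamma(69/10, 6847/48)
obs 12: x=1 → posterior Inverse-Gamma(37/5, 7063/48)
obs 13: x=0 → posterior Inverse-Gamma(79/10, 7447/48)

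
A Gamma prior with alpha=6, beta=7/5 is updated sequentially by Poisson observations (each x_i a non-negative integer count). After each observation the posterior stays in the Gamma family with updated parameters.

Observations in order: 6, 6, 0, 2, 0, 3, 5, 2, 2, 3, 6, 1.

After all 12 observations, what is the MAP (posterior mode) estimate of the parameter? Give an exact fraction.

obs 1: x=6 → posterior Gamma(12, 12/5)
obs 2: x=6 → posterior Gamma(18, 17/5)
obs 3: x=0 → posterior Gamma(18, 22/5)
obs 4: x=2 → posterior Gamma(20, 27/5)
obs 5: x=0 → posterior Gamma(20, 32/5)
obs 6: x=3 → posterior Gamma(23, 37/5)
obs 7: x=5 → posterior Gamma(28, 42/5)
obs 8: x=2 → posterior Gamma(30, 47/5)
obs 9: x=2 → posterior Gamma(32, 52/5)
obs 10: x=3 → posterior Gamma(35, 57/5)
obs 11: x=6 → posterior Gamma(41, 62/5)
obs 12: x=1 → posterior Gamma(42, 67/5)

205/67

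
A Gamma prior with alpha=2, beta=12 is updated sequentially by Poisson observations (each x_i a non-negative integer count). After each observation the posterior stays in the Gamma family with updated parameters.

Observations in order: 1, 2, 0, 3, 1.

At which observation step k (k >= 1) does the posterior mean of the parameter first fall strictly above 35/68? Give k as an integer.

k = 5

obs 1: x=1 → posterior Gamma(3, 13)
obs 2: x=2 → posterior Gamma(5, 14)
obs 3: x=0 → posterior Gamma(5, 15)
obs 4: x=3 → posterior Gamma(8, 16)
obs 5: x=1 → posterior Gamma(9, 17)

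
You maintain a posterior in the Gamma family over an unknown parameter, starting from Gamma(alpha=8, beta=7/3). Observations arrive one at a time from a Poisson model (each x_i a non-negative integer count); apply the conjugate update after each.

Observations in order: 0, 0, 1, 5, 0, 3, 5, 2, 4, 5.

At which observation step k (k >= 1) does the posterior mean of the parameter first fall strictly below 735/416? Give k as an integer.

k = 3

obs 1: x=0 → posterior Gamma(8, 10/3)
obs 2: x=0 → posterior Gamma(8, 13/3)
obs 3: x=1 → posterior Gamma(9, 16/3)
obs 4: x=5 → posterior Gamma(14, 19/3)
obs 5: x=0 → posterior Gamma(14, 22/3)
obs 6: x=3 → posterior Gamma(17, 25/3)
obs 7: x=5 → posterior Gamma(22, 28/3)
obs 8: x=2 → posterior Gamma(24, 31/3)
obs 9: x=4 → posterior Gamma(28, 34/3)
obs 10: x=5 → posterior Gamma(33, 37/3)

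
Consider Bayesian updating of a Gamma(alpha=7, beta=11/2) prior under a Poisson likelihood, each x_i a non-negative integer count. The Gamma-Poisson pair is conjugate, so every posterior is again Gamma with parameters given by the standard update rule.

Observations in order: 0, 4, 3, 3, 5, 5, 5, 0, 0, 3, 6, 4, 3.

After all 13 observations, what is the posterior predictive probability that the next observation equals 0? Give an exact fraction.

1877944508893233281587362192715149196869044938545410448866468981413670579521/23501800604186922700076639428968353822086810802999803164890312934792162058881

obs 1: x=0 → posterior Gamma(7, 13/2)
obs 2: x=4 → posterior Gamma(11, 15/2)
obs 3: x=3 → posterior Gamma(14, 17/2)
obs 4: x=3 → posterior Gamma(17, 19/2)
obs 5: x=5 → posterior Gamma(22, 21/2)
obs 6: x=5 → posterior Gamma(27, 23/2)
obs 7: x=5 → posterior Gamma(32, 25/2)
obs 8: x=0 → posterior Gamma(32, 27/2)
obs 9: x=0 → posterior Gamma(32, 29/2)
obs 10: x=3 → posterior Gamma(35, 31/2)
obs 11: x=6 → posterior Gamma(41, 33/2)
obs 12: x=4 → posterior Gamma(45, 35/2)
obs 13: x=3 → posterior Gamma(48, 37/2)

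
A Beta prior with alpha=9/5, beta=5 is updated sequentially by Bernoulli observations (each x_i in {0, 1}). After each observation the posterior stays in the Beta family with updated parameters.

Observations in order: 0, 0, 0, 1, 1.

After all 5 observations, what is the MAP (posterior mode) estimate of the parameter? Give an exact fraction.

obs 1: x=0 → posterior Beta(9/5, 6)
obs 2: x=0 → posterior Beta(9/5, 7)
obs 3: x=0 → posterior Beta(9/5, 8)
obs 4: x=1 → posterior Beta(14/5, 8)
obs 5: x=1 → posterior Beta(19/5, 8)

2/7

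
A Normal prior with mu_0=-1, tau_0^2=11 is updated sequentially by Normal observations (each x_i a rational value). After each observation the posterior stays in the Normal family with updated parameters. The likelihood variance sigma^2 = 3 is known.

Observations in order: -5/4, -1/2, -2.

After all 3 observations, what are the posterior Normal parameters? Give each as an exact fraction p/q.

mu_0=-59/48, tau_0^2=11/12

obs 1: x=-5/4 → posterior Normal(-67/56, 33/14)
obs 2: x=-1/2 → posterior Normal(-89/100, 33/25)
obs 3: x=-2 → posterior Normal(-59/48, 11/12)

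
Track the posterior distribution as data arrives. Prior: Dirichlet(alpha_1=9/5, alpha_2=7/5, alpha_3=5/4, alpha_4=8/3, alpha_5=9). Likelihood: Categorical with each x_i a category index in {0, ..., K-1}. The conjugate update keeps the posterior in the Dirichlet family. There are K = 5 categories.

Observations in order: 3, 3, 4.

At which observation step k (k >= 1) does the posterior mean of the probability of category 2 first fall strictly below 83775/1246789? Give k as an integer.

obs 1: x=3 → posterior Dirichlet(9/5, 7/5, 5/4, 11/3, 9)
obs 2: x=3 → posterior Dirichlet(9/5, 7/5, 5/4, 14/3, 9)
obs 3: x=4 → posterior Dirichlet(9/5, 7/5, 5/4, 14/3, 10)

k = 3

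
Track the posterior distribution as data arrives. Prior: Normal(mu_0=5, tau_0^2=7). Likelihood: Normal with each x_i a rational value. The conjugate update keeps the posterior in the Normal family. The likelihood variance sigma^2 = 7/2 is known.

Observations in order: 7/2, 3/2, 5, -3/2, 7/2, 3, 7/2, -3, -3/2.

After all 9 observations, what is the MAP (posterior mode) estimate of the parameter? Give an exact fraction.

33/19

obs 1: x=7/2 → posterior Normal(4, 7/3)
obs 2: x=3/2 → posterior Normal(3, 7/5)
obs 3: x=5 → posterior Normal(25/7, 1)
obs 4: x=-3/2 → posterior Normal(22/9, 7/9)
obs 5: x=7/2 → posterior Normal(29/11, 7/11)
obs 6: x=3 → posterior Normal(35/13, 7/13)
obs 7: x=7/2 → posterior Normal(14/5, 7/15)
obs 8: x=-3 → posterior Normal(36/17, 7/17)
obs 9: x=-3/2 → posterior Normal(33/19, 7/19)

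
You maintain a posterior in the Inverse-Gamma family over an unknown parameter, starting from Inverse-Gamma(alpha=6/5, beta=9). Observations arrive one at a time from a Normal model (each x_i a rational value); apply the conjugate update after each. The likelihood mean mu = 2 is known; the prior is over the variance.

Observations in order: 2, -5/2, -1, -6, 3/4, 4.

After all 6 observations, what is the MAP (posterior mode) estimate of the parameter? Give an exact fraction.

9345/832

obs 1: x=2 → posterior Inverse-Gamma(17/10, 9)
obs 2: x=-5/2 → posterior Inverse-Gamma(11/5, 153/8)
obs 3: x=-1 → posterior Inverse-Gamma(27/10, 189/8)
obs 4: x=-6 → posterior Inverse-Gamma(16/5, 445/8)
obs 5: x=3/4 → posterior Inverse-Gamma(37/10, 1805/32)
obs 6: x=4 → posterior Inverse-Gamma(21/5, 1869/32)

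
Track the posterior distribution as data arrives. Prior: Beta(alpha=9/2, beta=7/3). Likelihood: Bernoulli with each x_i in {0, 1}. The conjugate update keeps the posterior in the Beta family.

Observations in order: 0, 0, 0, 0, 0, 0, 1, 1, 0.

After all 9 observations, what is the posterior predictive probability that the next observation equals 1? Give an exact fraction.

39/95

obs 1: x=0 → posterior Beta(9/2, 10/3)
obs 2: x=0 → posterior Beta(9/2, 13/3)
obs 3: x=0 → posterior Beta(9/2, 16/3)
obs 4: x=0 → posterior Beta(9/2, 19/3)
obs 5: x=0 → posterior Beta(9/2, 22/3)
obs 6: x=0 → posterior Beta(9/2, 25/3)
obs 7: x=1 → posterior Beta(11/2, 25/3)
obs 8: x=1 → posterior Beta(13/2, 25/3)
obs 9: x=0 → posterior Beta(13/2, 28/3)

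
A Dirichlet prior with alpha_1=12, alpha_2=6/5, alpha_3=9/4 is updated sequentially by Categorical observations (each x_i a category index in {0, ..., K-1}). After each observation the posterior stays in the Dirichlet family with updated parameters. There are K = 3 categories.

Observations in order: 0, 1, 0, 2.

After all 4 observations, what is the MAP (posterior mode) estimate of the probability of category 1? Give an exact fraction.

obs 1: x=0 → posterior Dirichlet(13, 6/5, 9/4)
obs 2: x=1 → posterior Dirichlet(13, 11/5, 9/4)
obs 3: x=0 → posterior Dirichlet(14, 11/5, 9/4)
obs 4: x=2 → posterior Dirichlet(14, 11/5, 13/4)

24/329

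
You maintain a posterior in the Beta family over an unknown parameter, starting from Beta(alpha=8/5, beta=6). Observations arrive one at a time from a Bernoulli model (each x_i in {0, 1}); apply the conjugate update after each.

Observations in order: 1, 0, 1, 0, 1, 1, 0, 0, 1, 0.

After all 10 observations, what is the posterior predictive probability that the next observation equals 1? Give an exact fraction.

obs 1: x=1 → posterior Beta(13/5, 6)
obs 2: x=0 → posterior Beta(13/5, 7)
obs 3: x=1 → posterior Beta(18/5, 7)
obs 4: x=0 → posterior Beta(18/5, 8)
obs 5: x=1 → posterior Beta(23/5, 8)
obs 6: x=1 → posterior Beta(28/5, 8)
obs 7: x=0 → posterior Beta(28/5, 9)
obs 8: x=0 → posterior Beta(28/5, 10)
obs 9: x=1 → posterior Beta(33/5, 10)
obs 10: x=0 → posterior Beta(33/5, 11)

3/8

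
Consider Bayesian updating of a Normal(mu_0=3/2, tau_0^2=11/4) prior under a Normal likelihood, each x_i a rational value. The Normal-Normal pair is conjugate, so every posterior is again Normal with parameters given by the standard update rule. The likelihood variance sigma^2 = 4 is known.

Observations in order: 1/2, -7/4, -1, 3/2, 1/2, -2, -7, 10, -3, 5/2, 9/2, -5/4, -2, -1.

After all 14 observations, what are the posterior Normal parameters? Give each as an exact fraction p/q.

obs 1: x=1/2 → posterior Normal(59/54, 44/27)
obs 2: x=-7/4 → posterior Normal(41/152, 22/19)
obs 3: x=-1 → posterior Normal(-3/196, 44/49)
obs 4: x=3/2 → posterior Normal(21/80, 11/15)
obs 5: x=1/2 → posterior Normal(85/284, 44/71)
obs 6: x=-2 → posterior Normal(-3/328, 22/41)
obs 7: x=-7 → posterior Normal(-311/372, 44/93)
obs 8: x=10 → posterior Normal(129/416, 11/26)
obs 9: x=-3 → posterior Normal(-3/460, 44/115)
obs 10: x=5/2 → posterior Normal(107/504, 22/63)
obs 11: x=9/2 → posterior Normal(305/548, 44/137)
obs 12: x=-5/4 → posterior Normal(125/296, 11/37)
obs 13: x=-2 → posterior Normal(27/106, 44/159)
obs 14: x=-1 → posterior Normal(59/340, 22/85)

mu_0=59/340, tau_0^2=22/85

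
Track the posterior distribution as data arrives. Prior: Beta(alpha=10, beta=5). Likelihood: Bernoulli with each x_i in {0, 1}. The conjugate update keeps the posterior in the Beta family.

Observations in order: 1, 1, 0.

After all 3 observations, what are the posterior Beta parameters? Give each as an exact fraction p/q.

obs 1: x=1 → posterior Beta(11, 5)
obs 2: x=1 → posterior Beta(12, 5)
obs 3: x=0 → posterior Beta(12, 6)

alpha=12, beta=6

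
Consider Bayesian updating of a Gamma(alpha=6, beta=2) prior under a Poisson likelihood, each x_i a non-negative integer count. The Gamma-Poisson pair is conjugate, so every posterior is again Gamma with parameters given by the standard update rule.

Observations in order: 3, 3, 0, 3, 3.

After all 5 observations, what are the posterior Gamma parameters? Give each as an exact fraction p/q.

obs 1: x=3 → posterior Gamma(9, 3)
obs 2: x=3 → posterior Gamma(12, 4)
obs 3: x=0 → posterior Gamma(12, 5)
obs 4: x=3 → posterior Gamma(15, 6)
obs 5: x=3 → posterior Gamma(18, 7)

alpha=18, beta=7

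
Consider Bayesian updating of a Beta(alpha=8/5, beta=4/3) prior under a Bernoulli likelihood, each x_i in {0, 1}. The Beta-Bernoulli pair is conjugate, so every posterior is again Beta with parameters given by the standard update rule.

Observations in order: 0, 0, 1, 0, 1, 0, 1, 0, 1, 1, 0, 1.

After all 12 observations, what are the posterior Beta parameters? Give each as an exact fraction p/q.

obs 1: x=0 → posterior Beta(8/5, 7/3)
obs 2: x=0 → posterior Beta(8/5, 10/3)
obs 3: x=1 → posterior Beta(13/5, 10/3)
obs 4: x=0 → posterior Beta(13/5, 13/3)
obs 5: x=1 → posterior Beta(18/5, 13/3)
obs 6: x=0 → posterior Beta(18/5, 16/3)
obs 7: x=1 → posterior Beta(23/5, 16/3)
obs 8: x=0 → posterior Beta(23/5, 19/3)
obs 9: x=1 → posterior Beta(28/5, 19/3)
obs 10: x=1 → posterior Beta(33/5, 19/3)
obs 11: x=0 → posterior Beta(33/5, 22/3)
obs 12: x=1 → posterior Beta(38/5, 22/3)

alpha=38/5, beta=22/3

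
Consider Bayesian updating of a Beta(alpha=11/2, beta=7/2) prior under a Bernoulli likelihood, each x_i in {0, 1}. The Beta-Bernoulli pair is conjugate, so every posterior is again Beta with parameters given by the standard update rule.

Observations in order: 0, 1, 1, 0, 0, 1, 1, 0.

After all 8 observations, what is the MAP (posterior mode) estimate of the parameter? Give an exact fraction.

obs 1: x=0 → posterior Beta(11/2, 9/2)
obs 2: x=1 → posterior Beta(13/2, 9/2)
obs 3: x=1 → posterior Beta(15/2, 9/2)
obs 4: x=0 → posterior Beta(15/2, 11/2)
obs 5: x=0 → posterior Beta(15/2, 13/2)
obs 6: x=1 → posterior Beta(17/2, 13/2)
obs 7: x=1 → posterior Beta(19/2, 13/2)
obs 8: x=0 → posterior Beta(19/2, 15/2)

17/30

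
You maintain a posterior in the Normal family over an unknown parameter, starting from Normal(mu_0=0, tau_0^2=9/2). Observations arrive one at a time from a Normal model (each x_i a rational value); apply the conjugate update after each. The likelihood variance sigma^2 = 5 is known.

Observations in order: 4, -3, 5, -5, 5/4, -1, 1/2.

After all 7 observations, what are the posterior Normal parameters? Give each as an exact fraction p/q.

obs 1: x=4 → posterior Normal(36/19, 45/19)
obs 2: x=-3 → posterior Normal(9/28, 45/28)
obs 3: x=5 → posterior Normal(54/37, 45/37)
obs 4: x=-5 → posterior Normal(9/46, 45/46)
obs 5: x=5/4 → posterior Normal(81/220, 9/11)
obs 6: x=-1 → posterior Normal(45/256, 45/64)
obs 7: x=1/2 → posterior Normal(63/292, 45/73)

mu_0=63/292, tau_0^2=45/73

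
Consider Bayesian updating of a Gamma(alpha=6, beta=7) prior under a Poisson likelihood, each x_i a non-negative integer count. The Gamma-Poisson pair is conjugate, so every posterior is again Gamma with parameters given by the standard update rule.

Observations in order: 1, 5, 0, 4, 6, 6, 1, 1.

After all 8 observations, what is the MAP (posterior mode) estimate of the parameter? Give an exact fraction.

obs 1: x=1 → posterior Gamma(7, 8)
obs 2: x=5 → posterior Gamma(12, 9)
obs 3: x=0 → posterior Gamma(12, 10)
obs 4: x=4 → posterior Gamma(16, 11)
obs 5: x=6 → posterior Gamma(22, 12)
obs 6: x=6 → posterior Gamma(28, 13)
obs 7: x=1 → posterior Gamma(29, 14)
obs 8: x=1 → posterior Gamma(30, 15)

29/15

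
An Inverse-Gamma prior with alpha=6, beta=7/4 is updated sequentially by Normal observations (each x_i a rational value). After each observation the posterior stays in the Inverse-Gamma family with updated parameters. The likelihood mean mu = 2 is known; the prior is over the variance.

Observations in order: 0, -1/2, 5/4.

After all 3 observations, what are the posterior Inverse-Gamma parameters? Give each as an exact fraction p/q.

alpha=15/2, beta=229/32

obs 1: x=0 → posterior Inverse-Gamma(13/2, 15/4)
obs 2: x=-1/2 → posterior Inverse-Gamma(7, 55/8)
obs 3: x=5/4 → posterior Inverse-Gamma(15/2, 229/32)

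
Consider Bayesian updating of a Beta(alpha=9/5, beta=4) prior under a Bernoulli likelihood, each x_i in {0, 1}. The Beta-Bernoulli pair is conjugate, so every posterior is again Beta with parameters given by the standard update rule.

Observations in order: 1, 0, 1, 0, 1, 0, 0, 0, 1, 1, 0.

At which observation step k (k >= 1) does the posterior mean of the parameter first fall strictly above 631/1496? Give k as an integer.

obs 1: x=1 → posterior Beta(14/5, 4)
obs 2: x=0 → posterior Beta(14/5, 5)
obs 3: x=1 → posterior Beta(19/5, 5)
obs 4: x=0 → posterior Beta(19/5, 6)
obs 5: x=1 → posterior Beta(24/5, 6)
obs 6: x=0 → posterior Beta(24/5, 7)
obs 7: x=0 → posterior Beta(24/5, 8)
obs 8: x=0 → posterior Beta(24/5, 9)
obs 9: x=1 → posterior Beta(29/5, 9)
obs 10: x=1 → posterior Beta(34/5, 9)
obs 11: x=0 → posterior Beta(34/5, 10)

k = 3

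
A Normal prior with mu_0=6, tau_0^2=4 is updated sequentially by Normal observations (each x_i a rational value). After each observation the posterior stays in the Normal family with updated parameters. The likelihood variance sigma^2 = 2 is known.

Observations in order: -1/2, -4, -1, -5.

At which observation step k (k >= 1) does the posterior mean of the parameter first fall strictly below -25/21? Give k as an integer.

obs 1: x=-1/2 → posterior Normal(5/3, 4/3)
obs 2: x=-4 → posterior Normal(-3/5, 4/5)
obs 3: x=-1 → posterior Normal(-5/7, 4/7)
obs 4: x=-5 → posterior Normal(-5/3, 4/9)

k = 4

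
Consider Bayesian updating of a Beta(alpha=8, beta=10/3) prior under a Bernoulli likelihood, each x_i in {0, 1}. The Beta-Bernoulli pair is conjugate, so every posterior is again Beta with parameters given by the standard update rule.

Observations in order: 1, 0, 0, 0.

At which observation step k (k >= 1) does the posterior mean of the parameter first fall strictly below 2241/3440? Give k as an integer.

k = 3

obs 1: x=1 → posterior Beta(9, 10/3)
obs 2: x=0 → posterior Beta(9, 13/3)
obs 3: x=0 → posterior Beta(9, 16/3)
obs 4: x=0 → posterior Beta(9, 19/3)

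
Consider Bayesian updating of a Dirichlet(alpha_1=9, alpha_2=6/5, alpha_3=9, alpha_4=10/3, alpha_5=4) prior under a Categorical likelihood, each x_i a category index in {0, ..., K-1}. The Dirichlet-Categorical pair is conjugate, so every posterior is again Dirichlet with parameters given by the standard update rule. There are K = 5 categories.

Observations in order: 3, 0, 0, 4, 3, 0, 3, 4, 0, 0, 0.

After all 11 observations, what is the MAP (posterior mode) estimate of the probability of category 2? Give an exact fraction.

15/61

obs 1: x=3 → posterior Dirichlet(9, 6/5, 9, 13/3, 4)
obs 2: x=0 → posterior Dirichlet(10, 6/5, 9, 13/3, 4)
obs 3: x=0 → posterior Dirichlet(11, 6/5, 9, 13/3, 4)
obs 4: x=4 → posterior Dirichlet(11, 6/5, 9, 13/3, 5)
obs 5: x=3 → posterior Dirichlet(11, 6/5, 9, 16/3, 5)
obs 6: x=0 → posterior Dirichlet(12, 6/5, 9, 16/3, 5)
obs 7: x=3 → posterior Dirichlet(12, 6/5, 9, 19/3, 5)
obs 8: x=4 → posterior Dirichlet(12, 6/5, 9, 19/3, 6)
obs 9: x=0 → posterior Dirichlet(13, 6/5, 9, 19/3, 6)
obs 10: x=0 → posterior Dirichlet(14, 6/5, 9, 19/3, 6)
obs 11: x=0 → posterior Dirichlet(15, 6/5, 9, 19/3, 6)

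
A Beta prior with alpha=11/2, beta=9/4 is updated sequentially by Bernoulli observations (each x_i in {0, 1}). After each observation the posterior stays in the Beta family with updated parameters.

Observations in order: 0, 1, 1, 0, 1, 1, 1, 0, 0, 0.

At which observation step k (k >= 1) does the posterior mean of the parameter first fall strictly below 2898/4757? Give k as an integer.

k = 10

obs 1: x=0 → posterior Beta(11/2, 13/4)
obs 2: x=1 → posterior Beta(13/2, 13/4)
obs 3: x=1 → posterior Beta(15/2, 13/4)
obs 4: x=0 → posterior Beta(15/2, 17/4)
obs 5: x=1 → posterior Beta(17/2, 17/4)
obs 6: x=1 → posterior Beta(19/2, 17/4)
obs 7: x=1 → posterior Beta(21/2, 17/4)
obs 8: x=0 → posterior Beta(21/2, 21/4)
obs 9: x=0 → posterior Beta(21/2, 25/4)
obs 10: x=0 → posterior Beta(21/2, 29/4)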